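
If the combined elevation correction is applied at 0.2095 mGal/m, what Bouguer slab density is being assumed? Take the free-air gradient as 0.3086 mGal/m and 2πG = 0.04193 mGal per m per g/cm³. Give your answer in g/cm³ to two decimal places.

0.2095 = 0.3086 − 0.04193 × ρ
ρ = (0.3086 − 0.2095) / 0.04193 = 2.36 g/cm³

2.36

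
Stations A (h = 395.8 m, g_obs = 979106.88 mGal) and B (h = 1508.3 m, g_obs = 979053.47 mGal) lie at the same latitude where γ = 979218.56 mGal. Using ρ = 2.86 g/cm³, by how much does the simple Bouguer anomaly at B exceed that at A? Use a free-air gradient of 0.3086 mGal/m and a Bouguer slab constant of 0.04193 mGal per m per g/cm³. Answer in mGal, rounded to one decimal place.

156.5

Δg_SB(A) = 979106.88 − 979218.56 + 0.3086×395.8 − 0.04193×2.86×395.8 = -37.00 mGal
Δg_SB(B) = 979053.47 − 979218.56 + 0.3086×1508.3 − 0.04193×2.86×1508.3 = 119.50 mGal
Difference = 119.50 − (-37.00) = 156.50 mGal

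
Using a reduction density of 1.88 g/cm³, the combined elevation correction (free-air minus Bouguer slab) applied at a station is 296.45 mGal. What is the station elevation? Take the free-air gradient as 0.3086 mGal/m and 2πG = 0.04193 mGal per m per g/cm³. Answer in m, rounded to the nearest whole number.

Combined gradient = 0.3086 − 0.04193 × 1.88 = 0.2297716 mGal/m
h = 296.45 / 0.2297716 = 1290.19 m

1290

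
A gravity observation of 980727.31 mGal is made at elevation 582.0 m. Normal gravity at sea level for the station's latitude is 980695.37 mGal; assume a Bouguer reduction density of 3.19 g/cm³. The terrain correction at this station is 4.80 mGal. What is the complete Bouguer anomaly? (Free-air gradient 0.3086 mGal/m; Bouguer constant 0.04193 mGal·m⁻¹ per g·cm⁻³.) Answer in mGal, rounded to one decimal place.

138.5

Free-air correction = 0.3086 × 582.0 = 179.61 mGal
Free-air anomaly = 980727.31 − 980695.37 + (179.61) = 211.55 mGal
Bouguer slab correction = 0.04193 × 3.19 × 582.0 = 77.85 mGal
Simple Bouguer anomaly = 211.55 − (77.85) = 133.70 mGal
Complete Bouguer anomaly = 133.70 + 4.80 = 138.50 mGal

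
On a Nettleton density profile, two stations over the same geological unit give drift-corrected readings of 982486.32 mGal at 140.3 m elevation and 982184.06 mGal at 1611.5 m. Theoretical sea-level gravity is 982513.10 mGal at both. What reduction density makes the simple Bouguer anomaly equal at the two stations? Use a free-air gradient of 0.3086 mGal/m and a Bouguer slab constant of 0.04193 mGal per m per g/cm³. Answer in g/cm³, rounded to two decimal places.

2.46

Δg_obs = 982184.06 − 982486.32 = -302.26 mGal over Δh = 1611.5 − 140.3 = 1471.2 m
Equal Bouguer anomalies ⇒ Δg_obs + (0.3086 − 0.04193ρ)·Δh = 0
0.3086 − 0.04193ρ = −Δg_obs/Δh = 0.20545
ρ = (0.3086 − 0.20545) / 0.04193 = 2.46 g/cm³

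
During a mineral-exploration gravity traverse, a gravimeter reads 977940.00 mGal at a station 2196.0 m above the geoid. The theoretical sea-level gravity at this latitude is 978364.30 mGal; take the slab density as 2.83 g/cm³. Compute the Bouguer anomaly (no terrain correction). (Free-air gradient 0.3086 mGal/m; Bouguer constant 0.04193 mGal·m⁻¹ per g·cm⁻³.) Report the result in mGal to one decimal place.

Free-air correction = 0.3086 × 2196.0 = 677.69 mGal
Free-air anomaly = 977940.00 − 978364.30 + (677.69) = 253.39 mGal
Bouguer slab correction = 0.04193 × 2.83 × 2196.0 = 260.58 mGal
Simple Bouguer anomaly = 253.39 − (260.58) = -7.19 mGal

-7.2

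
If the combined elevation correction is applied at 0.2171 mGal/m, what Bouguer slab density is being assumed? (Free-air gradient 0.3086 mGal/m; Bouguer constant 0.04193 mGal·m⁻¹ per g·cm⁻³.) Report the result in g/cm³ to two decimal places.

0.2171 = 0.3086 − 0.04193 × ρ
ρ = (0.3086 − 0.2171) / 0.04193 = 2.18 g/cm³

2.18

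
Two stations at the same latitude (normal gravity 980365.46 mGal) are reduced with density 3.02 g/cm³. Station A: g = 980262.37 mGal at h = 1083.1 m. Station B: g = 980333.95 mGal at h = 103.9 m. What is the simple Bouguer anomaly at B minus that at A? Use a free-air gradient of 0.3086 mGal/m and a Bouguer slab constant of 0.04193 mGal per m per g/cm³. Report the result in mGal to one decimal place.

-106.6

Δg_SB(A) = 980262.37 − 980365.46 + 0.3086×1083.1 − 0.04193×3.02×1083.1 = 94.00 mGal
Δg_SB(B) = 980333.95 − 980365.46 + 0.3086×103.9 − 0.04193×3.02×103.9 = -12.60 mGal
Difference = -12.60 − (94.00) = -106.60 mGal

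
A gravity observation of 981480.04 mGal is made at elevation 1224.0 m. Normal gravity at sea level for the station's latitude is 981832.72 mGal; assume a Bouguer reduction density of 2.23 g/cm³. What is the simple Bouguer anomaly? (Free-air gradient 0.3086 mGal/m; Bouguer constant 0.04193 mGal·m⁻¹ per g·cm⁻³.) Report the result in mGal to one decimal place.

Free-air correction = 0.3086 × 1224.0 = 377.73 mGal
Free-air anomaly = 981480.04 − 981832.72 + (377.73) = 25.05 mGal
Bouguer slab correction = 0.04193 × 2.23 × 1224.0 = 114.45 mGal
Simple Bouguer anomaly = 25.05 − (114.45) = -89.40 mGal

-89.4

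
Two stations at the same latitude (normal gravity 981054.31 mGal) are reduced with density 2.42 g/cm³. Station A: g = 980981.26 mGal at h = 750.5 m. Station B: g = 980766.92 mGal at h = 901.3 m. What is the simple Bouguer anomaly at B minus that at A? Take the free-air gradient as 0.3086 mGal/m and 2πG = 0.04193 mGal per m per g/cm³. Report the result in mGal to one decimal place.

-183.1

Δg_SB(A) = 980981.26 − 981054.31 + 0.3086×750.5 − 0.04193×2.42×750.5 = 82.40 mGal
Δg_SB(B) = 980766.92 − 981054.31 + 0.3086×901.3 − 0.04193×2.42×901.3 = -100.70 mGal
Difference = -100.70 − (82.40) = -183.10 mGal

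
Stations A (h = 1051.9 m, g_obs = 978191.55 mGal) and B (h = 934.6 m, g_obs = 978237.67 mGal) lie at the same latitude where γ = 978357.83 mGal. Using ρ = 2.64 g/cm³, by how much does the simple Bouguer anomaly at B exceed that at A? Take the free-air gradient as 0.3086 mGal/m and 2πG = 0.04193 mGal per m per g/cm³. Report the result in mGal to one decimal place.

22.9

Δg_SB(A) = 978191.55 − 978357.83 + 0.3086×1051.9 − 0.04193×2.64×1051.9 = 41.90 mGal
Δg_SB(B) = 978237.67 − 978357.83 + 0.3086×934.6 − 0.04193×2.64×934.6 = 64.80 mGal
Difference = 64.80 − (41.90) = 22.90 mGal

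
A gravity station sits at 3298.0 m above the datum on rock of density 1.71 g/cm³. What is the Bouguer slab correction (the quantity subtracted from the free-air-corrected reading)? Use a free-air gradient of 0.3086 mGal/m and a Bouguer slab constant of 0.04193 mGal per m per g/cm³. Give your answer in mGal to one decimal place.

236.5

Bouguer slab correction = 0.04193 × 1.71 × 3298.0 = 236.5 mGal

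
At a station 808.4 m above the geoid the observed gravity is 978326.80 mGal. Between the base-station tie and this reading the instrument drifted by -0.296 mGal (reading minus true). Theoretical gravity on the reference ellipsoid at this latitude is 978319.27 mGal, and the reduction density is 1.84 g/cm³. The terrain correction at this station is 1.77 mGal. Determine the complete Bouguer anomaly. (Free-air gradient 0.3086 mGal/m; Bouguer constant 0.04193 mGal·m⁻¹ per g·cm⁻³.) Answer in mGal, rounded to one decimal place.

196.7

Drift-corrected reading = 978326.80 − (-0.296) = 978327.096 mGal
Free-air correction = 0.3086 × 808.4 = 249.47 mGal
Free-air anomaly = 978327.096 − 978319.27 + (249.47) = 257.296 mGal
Bouguer slab correction = 0.04193 × 1.84 × 808.4 = 62.37 mGal
Simple Bouguer anomaly = 257.296 − (62.37) = 194.926 mGal
Complete Bouguer anomaly = 194.926 + 1.77 = 196.696 mGal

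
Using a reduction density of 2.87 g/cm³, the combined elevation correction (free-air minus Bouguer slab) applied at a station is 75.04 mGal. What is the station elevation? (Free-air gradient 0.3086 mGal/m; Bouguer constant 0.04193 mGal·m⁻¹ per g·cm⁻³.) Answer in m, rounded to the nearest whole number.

Combined gradient = 0.3086 − 0.04193 × 2.87 = 0.1882609 mGal/m
h = 75.04 / 0.1882609 = 398.60 m

399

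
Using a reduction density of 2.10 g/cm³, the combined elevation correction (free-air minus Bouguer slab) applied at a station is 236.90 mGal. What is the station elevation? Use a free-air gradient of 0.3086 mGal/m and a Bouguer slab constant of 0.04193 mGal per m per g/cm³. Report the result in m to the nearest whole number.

Combined gradient = 0.3086 − 0.04193 × 2.10 = 0.2205470 mGal/m
h = 236.90 / 0.2205470 = 1074.15 m

1074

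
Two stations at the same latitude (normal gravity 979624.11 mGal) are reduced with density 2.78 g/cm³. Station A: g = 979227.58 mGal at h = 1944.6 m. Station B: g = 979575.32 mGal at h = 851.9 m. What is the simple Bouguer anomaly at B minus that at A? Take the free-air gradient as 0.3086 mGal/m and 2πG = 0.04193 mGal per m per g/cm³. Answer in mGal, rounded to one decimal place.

137.9

Δg_SB(A) = 979227.58 − 979624.11 + 0.3086×1944.6 − 0.04193×2.78×1944.6 = -23.10 mGal
Δg_SB(B) = 979575.32 − 979624.11 + 0.3086×851.9 − 0.04193×2.78×851.9 = 114.80 mGal
Difference = 114.80 − (-23.10) = 137.90 mGal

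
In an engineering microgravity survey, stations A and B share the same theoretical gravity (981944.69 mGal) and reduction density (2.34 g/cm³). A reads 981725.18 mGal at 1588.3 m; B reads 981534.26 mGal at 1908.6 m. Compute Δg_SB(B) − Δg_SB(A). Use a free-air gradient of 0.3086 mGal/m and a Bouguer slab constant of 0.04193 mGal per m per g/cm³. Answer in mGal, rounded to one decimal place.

-123.5

Δg_SB(A) = 981725.18 − 981944.69 + 0.3086×1588.3 − 0.04193×2.34×1588.3 = 114.80 mGal
Δg_SB(B) = 981534.26 − 981944.69 + 0.3086×1908.6 − 0.04193×2.34×1908.6 = -8.70 mGal
Difference = -8.70 − (114.80) = -123.50 mGal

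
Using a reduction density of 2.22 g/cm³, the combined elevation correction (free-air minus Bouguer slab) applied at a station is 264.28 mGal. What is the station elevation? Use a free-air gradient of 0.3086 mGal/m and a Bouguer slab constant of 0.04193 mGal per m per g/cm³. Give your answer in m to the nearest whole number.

1226

Combined gradient = 0.3086 − 0.04193 × 2.22 = 0.2155154 mGal/m
h = 264.28 / 0.2155154 = 1226.27 m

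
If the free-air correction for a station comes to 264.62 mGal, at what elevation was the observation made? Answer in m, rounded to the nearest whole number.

857

h = 264.62 / 0.3086 = 857.49 m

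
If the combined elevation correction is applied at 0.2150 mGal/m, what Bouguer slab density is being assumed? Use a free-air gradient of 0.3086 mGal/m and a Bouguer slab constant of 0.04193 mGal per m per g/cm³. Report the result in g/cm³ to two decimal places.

0.2150 = 0.3086 − 0.04193 × ρ
ρ = (0.3086 − 0.2150) / 0.04193 = 2.23 g/cm³

2.23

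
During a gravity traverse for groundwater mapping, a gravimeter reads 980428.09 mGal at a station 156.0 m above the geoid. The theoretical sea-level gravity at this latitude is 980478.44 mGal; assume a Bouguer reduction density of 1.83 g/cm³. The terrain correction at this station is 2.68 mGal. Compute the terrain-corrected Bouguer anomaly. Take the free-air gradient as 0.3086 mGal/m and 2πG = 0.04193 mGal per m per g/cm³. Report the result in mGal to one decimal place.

-11.5

Free-air correction = 0.3086 × 156.0 = 48.14 mGal
Free-air anomaly = 980428.09 − 980478.44 + (48.14) = -2.21 mGal
Bouguer slab correction = 0.04193 × 1.83 × 156.0 = 11.97 mGal
Simple Bouguer anomaly = -2.21 − (11.97) = -14.18 mGal
Complete Bouguer anomaly = -14.18 + 2.68 = -11.50 mGal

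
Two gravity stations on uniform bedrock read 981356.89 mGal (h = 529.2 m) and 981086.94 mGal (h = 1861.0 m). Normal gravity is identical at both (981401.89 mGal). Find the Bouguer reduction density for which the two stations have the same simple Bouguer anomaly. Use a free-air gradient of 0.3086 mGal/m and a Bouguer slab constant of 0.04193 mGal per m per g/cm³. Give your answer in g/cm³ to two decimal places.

2.53

Δg_obs = 981086.94 − 981356.89 = -269.95 mGal over Δh = 1861.0 − 529.2 = 1331.8 m
Equal Bouguer anomalies ⇒ Δg_obs + (0.3086 − 0.04193ρ)·Δh = 0
0.3086 − 0.04193ρ = −Δg_obs/Δh = 0.20270
ρ = (0.3086 − 0.20270) / 0.04193 = 2.53 g/cm³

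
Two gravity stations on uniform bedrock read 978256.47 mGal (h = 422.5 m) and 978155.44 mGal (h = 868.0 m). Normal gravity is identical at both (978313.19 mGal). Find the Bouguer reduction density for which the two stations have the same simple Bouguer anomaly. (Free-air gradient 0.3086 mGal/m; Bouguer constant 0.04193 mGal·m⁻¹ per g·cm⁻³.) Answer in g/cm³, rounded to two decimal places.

Δg_obs = 978155.44 − 978256.47 = -101.03 mGal over Δh = 868.0 − 422.5 = 445.5 m
Equal Bouguer anomalies ⇒ Δg_obs + (0.3086 − 0.04193ρ)·Δh = 0
0.3086 − 0.04193ρ = −Δg_obs/Δh = 0.22678
ρ = (0.3086 − 0.22678) / 0.04193 = 1.95 g/cm³

1.95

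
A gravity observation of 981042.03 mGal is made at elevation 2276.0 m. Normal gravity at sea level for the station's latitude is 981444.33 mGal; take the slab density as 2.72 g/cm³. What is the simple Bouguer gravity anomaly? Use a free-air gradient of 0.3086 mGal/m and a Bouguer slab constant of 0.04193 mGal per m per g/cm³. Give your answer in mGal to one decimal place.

Free-air correction = 0.3086 × 2276.0 = 702.37 mGal
Free-air anomaly = 981042.03 − 981444.33 + (702.37) = 300.07 mGal
Bouguer slab correction = 0.04193 × 2.72 × 2276.0 = 259.58 mGal
Simple Bouguer anomaly = 300.07 − (259.58) = 40.49 mGal

40.5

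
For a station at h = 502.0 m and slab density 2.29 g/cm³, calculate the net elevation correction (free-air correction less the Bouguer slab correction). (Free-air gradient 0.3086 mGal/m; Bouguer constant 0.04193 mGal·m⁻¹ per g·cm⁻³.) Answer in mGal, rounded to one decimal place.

Combined gradient = 0.3086 − 0.04193 × 2.29 = 0.2125803 mGal/m
Combined elevation correction = 0.2125803 × 502.0 = 106.7 mGal

106.7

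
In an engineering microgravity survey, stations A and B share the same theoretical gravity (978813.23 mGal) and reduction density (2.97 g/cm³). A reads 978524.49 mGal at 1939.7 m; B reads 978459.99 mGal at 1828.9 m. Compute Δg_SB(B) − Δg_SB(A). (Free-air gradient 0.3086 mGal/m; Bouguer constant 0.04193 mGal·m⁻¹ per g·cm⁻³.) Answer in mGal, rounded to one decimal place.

Δg_SB(A) = 978524.49 − 978813.23 + 0.3086×1939.7 − 0.04193×2.97×1939.7 = 68.30 mGal
Δg_SB(B) = 978459.99 − 978813.23 + 0.3086×1828.9 − 0.04193×2.97×1828.9 = -16.60 mGal
Difference = -16.60 − (68.30) = -84.90 mGal

-84.9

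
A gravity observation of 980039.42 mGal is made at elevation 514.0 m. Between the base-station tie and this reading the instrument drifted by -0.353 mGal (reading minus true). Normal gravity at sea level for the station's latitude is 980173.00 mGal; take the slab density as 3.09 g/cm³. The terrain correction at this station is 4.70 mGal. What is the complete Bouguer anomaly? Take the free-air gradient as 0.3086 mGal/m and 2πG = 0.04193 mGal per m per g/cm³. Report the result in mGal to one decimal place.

-36.5

Drift-corrected reading = 980039.42 − (-0.353) = 980039.773 mGal
Free-air correction = 0.3086 × 514.0 = 158.62 mGal
Free-air anomaly = 980039.773 − 980173.00 + (158.62) = 25.393 mGal
Bouguer slab correction = 0.04193 × 3.09 × 514.0 = 66.60 mGal
Simple Bouguer anomaly = 25.393 − (66.60) = -41.207 mGal
Complete Bouguer anomaly = -41.207 + 4.70 = -36.507 mGal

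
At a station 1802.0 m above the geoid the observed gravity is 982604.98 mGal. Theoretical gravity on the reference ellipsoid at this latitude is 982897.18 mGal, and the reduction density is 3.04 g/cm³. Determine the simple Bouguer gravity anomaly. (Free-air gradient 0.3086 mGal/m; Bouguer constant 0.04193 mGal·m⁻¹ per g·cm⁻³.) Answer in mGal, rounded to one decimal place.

34.2

Free-air correction = 0.3086 × 1802.0 = 556.10 mGal
Free-air anomaly = 982604.98 − 982897.18 + (556.10) = 263.90 mGal
Bouguer slab correction = 0.04193 × 3.04 × 1802.0 = 229.70 mGal
Simple Bouguer anomaly = 263.90 − (229.70) = 34.20 mGal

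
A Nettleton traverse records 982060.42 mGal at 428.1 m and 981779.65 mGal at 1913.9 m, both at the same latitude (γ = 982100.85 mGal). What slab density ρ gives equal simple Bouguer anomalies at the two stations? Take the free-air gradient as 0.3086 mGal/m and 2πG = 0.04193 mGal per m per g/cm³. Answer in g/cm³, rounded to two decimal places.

2.85

Δg_obs = 981779.65 − 982060.42 = -280.77 mGal over Δh = 1913.9 − 428.1 = 1485.8 m
Equal Bouguer anomalies ⇒ Δg_obs + (0.3086 − 0.04193ρ)·Δh = 0
0.3086 − 0.04193ρ = −Δg_obs/Δh = 0.18897
ρ = (0.3086 − 0.18897) / 0.04193 = 2.85 g/cm³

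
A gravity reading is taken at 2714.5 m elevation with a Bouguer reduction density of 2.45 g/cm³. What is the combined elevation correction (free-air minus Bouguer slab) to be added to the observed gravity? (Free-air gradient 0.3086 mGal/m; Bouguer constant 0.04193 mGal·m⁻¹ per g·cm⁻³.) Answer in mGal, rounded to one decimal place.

558.8

Combined gradient = 0.3086 − 0.04193 × 2.45 = 0.2058715 mGal/m
Combined elevation correction = 0.2058715 × 2714.5 = 558.8 mGal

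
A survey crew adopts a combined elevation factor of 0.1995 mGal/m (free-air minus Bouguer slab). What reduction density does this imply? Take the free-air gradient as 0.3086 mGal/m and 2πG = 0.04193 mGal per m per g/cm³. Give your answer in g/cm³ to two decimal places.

2.60

0.1995 = 0.3086 − 0.04193 × ρ
ρ = (0.3086 − 0.1995) / 0.04193 = 2.60 g/cm³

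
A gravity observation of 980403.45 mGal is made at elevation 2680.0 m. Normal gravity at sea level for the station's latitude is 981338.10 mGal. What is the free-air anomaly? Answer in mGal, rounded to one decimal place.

-107.6

Free-air correction = 0.3086 × 2680.0 = 827.05 mGal
Free-air anomaly = 980403.45 − 981338.10 + (827.05) = -107.60 mGal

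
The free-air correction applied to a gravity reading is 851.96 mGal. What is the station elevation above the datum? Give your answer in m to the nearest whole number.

h = 851.96 / 0.3086 = 2760.73 m

2761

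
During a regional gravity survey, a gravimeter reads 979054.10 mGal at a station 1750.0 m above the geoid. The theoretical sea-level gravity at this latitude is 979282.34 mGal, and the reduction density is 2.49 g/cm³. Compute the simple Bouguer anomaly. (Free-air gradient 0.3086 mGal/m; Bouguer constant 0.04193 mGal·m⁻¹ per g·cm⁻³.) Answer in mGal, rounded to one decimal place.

Free-air correction = 0.3086 × 1750.0 = 540.05 mGal
Free-air anomaly = 979054.10 − 979282.34 + (540.05) = 311.81 mGal
Bouguer slab correction = 0.04193 × 2.49 × 1750.0 = 182.71 mGal
Simple Bouguer anomaly = 311.81 − (182.71) = 129.10 mGal

129.1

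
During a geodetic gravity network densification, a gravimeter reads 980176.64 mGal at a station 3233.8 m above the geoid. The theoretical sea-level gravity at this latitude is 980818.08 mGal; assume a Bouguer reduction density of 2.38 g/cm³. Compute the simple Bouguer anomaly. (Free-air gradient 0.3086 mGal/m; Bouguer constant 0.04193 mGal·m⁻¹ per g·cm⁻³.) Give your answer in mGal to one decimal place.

Free-air correction = 0.3086 × 3233.8 = 997.95 mGal
Free-air anomaly = 980176.64 − 980818.08 + (997.95) = 356.51 mGal
Bouguer slab correction = 0.04193 × 2.38 × 3233.8 = 322.71 mGal
Simple Bouguer anomaly = 356.51 − (322.71) = 33.80 mGal

33.8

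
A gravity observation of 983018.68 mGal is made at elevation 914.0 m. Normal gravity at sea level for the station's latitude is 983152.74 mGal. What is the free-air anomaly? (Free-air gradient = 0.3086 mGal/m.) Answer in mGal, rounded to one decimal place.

Free-air correction = 0.3086 × 914.0 = 282.06 mGal
Free-air anomaly = 983018.68 − 983152.74 + (282.06) = 148.00 mGal

148.0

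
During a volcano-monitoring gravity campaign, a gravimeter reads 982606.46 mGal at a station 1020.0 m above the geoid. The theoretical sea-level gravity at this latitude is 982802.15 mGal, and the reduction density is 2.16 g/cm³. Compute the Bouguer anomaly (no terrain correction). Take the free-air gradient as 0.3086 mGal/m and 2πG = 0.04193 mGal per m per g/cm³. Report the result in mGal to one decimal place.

Free-air correction = 0.3086 × 1020.0 = 314.77 mGal
Free-air anomaly = 982606.46 − 982802.15 + (314.77) = 119.08 mGal
Bouguer slab correction = 0.04193 × 2.16 × 1020.0 = 92.38 mGal
Simple Bouguer anomaly = 119.08 − (92.38) = 26.70 mGal

26.7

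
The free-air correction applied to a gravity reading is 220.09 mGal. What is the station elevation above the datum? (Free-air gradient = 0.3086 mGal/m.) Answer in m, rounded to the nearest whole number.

713

h = 220.09 / 0.3086 = 713.19 m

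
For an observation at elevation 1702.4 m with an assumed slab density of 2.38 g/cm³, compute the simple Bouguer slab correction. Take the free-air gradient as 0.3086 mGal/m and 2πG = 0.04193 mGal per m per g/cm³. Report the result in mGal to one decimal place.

169.9

Bouguer slab correction = 0.04193 × 2.38 × 1702.4 = 169.9 mGal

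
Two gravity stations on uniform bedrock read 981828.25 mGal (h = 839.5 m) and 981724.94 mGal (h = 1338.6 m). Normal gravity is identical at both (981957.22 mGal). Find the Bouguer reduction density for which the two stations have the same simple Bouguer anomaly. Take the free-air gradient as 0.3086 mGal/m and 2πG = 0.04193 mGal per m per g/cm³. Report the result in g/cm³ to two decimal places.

2.42

Δg_obs = 981724.94 − 981828.25 = -103.31 mGal over Δh = 1338.6 − 839.5 = 499.1 m
Equal Bouguer anomalies ⇒ Δg_obs + (0.3086 − 0.04193ρ)·Δh = 0
0.3086 − 0.04193ρ = −Δg_obs/Δh = 0.20699
ρ = (0.3086 − 0.20699) / 0.04193 = 2.42 g/cm³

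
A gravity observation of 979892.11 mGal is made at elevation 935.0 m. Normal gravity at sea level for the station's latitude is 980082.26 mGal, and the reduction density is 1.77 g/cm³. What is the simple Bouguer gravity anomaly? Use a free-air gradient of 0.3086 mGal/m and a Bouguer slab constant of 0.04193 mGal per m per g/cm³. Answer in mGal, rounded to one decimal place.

29.0

Free-air correction = 0.3086 × 935.0 = 288.54 mGal
Free-air anomaly = 979892.11 − 980082.26 + (288.54) = 98.39 mGal
Bouguer slab correction = 0.04193 × 1.77 × 935.0 = 69.39 mGal
Simple Bouguer anomaly = 98.39 − (69.39) = 29.00 mGal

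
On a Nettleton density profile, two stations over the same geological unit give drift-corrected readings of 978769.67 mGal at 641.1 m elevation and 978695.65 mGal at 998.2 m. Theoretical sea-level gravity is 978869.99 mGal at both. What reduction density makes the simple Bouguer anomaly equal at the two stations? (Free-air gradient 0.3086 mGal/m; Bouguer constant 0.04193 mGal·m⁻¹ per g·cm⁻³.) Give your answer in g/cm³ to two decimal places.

Δg_obs = 978695.65 − 978769.67 = -74.02 mGal over Δh = 998.2 − 641.1 = 357.1 m
Equal Bouguer anomalies ⇒ Δg_obs + (0.3086 − 0.04193ρ)·Δh = 0
0.3086 − 0.04193ρ = −Δg_obs/Δh = 0.20728
ρ = (0.3086 − 0.20728) / 0.04193 = 2.42 g/cm³

2.42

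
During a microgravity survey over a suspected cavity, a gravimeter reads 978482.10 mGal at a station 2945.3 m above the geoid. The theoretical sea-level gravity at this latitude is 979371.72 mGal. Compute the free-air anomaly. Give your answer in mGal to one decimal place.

Free-air correction = 0.3086 × 2945.3 = 908.92 mGal
Free-air anomaly = 978482.10 − 979371.72 + (908.92) = 19.30 mGal

19.3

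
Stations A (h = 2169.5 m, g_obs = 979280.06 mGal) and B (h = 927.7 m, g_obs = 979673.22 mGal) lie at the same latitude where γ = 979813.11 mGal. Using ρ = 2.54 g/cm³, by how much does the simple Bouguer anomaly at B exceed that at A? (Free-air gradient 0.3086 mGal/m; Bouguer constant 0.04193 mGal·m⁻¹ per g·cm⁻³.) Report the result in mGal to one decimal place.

142.2

Δg_SB(A) = 979280.06 − 979813.11 + 0.3086×2169.5 − 0.04193×2.54×2169.5 = -94.60 mGal
Δg_SB(B) = 979673.22 − 979813.11 + 0.3086×927.7 − 0.04193×2.54×927.7 = 47.60 mGal
Difference = 47.60 − (-94.60) = 142.20 mGal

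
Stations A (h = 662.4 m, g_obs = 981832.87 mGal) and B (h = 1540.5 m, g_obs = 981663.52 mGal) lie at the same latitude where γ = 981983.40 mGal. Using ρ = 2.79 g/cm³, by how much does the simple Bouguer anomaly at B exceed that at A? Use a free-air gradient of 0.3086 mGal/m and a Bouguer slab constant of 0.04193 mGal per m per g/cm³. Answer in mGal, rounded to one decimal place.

-1.1

Δg_SB(A) = 981832.87 − 981983.40 + 0.3086×662.4 − 0.04193×2.79×662.4 = -23.60 mGal
Δg_SB(B) = 981663.52 − 981983.40 + 0.3086×1540.5 − 0.04193×2.79×1540.5 = -24.70 mGal
Difference = -24.70 − (-23.60) = -1.10 mGal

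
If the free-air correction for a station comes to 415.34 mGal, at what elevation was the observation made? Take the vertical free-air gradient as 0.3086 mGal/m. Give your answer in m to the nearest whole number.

h = 415.34 / 0.3086 = 1345.88 m

1346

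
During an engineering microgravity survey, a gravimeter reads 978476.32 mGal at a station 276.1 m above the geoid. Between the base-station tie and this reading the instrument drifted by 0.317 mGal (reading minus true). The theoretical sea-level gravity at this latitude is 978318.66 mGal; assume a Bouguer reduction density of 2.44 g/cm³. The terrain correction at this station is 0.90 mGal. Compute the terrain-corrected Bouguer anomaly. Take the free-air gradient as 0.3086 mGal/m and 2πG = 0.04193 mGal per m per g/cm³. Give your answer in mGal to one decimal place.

Drift-corrected reading = 978476.32 − (0.317) = 978476.003 mGal
Free-air correction = 0.3086 × 276.1 = 85.20 mGal
Free-air anomaly = 978476.003 − 978318.66 + (85.20) = 242.543 mGal
Bouguer slab correction = 0.04193 × 2.44 × 276.1 = 28.25 mGal
Simple Bouguer anomaly = 242.543 − (28.25) = 214.293 mGal
Complete Bouguer anomaly = 214.293 + 0.90 = 215.193 mGal

215.2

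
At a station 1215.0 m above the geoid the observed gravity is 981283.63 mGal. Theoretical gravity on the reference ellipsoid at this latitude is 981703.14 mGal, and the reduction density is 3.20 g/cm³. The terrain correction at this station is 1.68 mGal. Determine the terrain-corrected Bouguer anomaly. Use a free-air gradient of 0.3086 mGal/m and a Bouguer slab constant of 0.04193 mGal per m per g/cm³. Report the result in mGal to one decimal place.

Free-air correction = 0.3086 × 1215.0 = 374.95 mGal
Free-air anomaly = 981283.63 − 981703.14 + (374.95) = -44.56 mGal
Bouguer slab correction = 0.04193 × 3.20 × 1215.0 = 163.02 mGal
Simple Bouguer anomaly = -44.56 − (163.02) = -207.58 mGal
Complete Bouguer anomaly = -207.58 + 1.68 = -205.90 mGal

-205.9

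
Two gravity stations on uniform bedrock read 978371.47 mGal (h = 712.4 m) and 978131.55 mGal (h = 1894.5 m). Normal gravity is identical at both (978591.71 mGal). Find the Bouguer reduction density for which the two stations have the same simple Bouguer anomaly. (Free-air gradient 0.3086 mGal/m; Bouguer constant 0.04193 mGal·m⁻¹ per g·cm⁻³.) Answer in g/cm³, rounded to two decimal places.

2.52

Δg_obs = 978131.55 − 978371.47 = -239.92 mGal over Δh = 1894.5 − 712.4 = 1182.1 m
Equal Bouguer anomalies ⇒ Δg_obs + (0.3086 − 0.04193ρ)·Δh = 0
0.3086 − 0.04193ρ = −Δg_obs/Δh = 0.20296
ρ = (0.3086 − 0.20296) / 0.04193 = 2.52 g/cm³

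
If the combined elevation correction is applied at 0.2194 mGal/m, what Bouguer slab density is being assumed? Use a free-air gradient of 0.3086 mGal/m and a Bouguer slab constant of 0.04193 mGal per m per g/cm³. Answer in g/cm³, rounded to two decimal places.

2.13

0.2194 = 0.3086 − 0.04193 × ρ
ρ = (0.3086 − 0.2194) / 0.04193 = 2.13 g/cm³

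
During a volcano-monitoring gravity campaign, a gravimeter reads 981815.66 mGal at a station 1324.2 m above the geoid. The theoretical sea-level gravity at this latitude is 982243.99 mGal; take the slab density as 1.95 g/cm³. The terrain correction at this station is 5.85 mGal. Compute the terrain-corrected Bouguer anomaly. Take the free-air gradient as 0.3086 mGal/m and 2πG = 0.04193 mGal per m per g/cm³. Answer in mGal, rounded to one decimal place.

-122.1

Free-air correction = 0.3086 × 1324.2 = 408.65 mGal
Free-air anomaly = 981815.66 − 982243.99 + (408.65) = -19.68 mGal
Bouguer slab correction = 0.04193 × 1.95 × 1324.2 = 108.27 mGal
Simple Bouguer anomaly = -19.68 − (108.27) = -127.95 mGal
Complete Bouguer anomaly = -127.95 + 5.85 = -122.10 mGal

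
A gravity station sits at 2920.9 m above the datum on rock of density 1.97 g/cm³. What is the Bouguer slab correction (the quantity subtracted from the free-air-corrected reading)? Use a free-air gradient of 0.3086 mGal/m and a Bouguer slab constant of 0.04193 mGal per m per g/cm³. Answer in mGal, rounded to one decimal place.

Bouguer slab correction = 0.04193 × 1.97 × 2920.9 = 241.3 mGal

241.3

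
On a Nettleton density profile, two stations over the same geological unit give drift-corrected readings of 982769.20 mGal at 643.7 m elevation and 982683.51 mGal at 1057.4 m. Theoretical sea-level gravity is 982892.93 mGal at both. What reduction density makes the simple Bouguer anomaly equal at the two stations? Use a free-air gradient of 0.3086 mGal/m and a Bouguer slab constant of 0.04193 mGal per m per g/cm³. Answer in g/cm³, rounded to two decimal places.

2.42

Δg_obs = 982683.51 − 982769.20 = -85.69 mGal over Δh = 1057.4 − 643.7 = 413.7 m
Equal Bouguer anomalies ⇒ Δg_obs + (0.3086 − 0.04193ρ)·Δh = 0
0.3086 − 0.04193ρ = −Δg_obs/Δh = 0.20713
ρ = (0.3086 − 0.20713) / 0.04193 = 2.42 g/cm³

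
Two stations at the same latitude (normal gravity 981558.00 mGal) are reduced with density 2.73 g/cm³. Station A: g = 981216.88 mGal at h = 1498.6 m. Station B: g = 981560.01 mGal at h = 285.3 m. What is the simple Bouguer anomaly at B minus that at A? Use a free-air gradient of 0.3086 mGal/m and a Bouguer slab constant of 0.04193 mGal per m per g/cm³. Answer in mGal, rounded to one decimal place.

107.6

Δg_SB(A) = 981216.88 − 981558.00 + 0.3086×1498.6 − 0.04193×2.73×1498.6 = -50.20 mGal
Δg_SB(B) = 981560.01 − 981558.00 + 0.3086×285.3 − 0.04193×2.73×285.3 = 57.40 mGal
Difference = 57.40 − (-50.20) = 107.60 mGal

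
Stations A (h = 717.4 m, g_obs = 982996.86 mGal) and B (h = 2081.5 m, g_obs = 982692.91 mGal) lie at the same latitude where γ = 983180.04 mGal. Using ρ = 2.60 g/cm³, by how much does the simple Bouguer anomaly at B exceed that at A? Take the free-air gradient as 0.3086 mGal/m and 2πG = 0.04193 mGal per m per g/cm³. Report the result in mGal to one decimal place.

-31.7

Δg_SB(A) = 982996.86 − 983180.04 + 0.3086×717.4 − 0.04193×2.60×717.4 = -40.00 mGal
Δg_SB(B) = 982692.91 − 983180.04 + 0.3086×2081.5 − 0.04193×2.60×2081.5 = -71.70 mGal
Difference = -71.70 − (-40.00) = -31.70 mGal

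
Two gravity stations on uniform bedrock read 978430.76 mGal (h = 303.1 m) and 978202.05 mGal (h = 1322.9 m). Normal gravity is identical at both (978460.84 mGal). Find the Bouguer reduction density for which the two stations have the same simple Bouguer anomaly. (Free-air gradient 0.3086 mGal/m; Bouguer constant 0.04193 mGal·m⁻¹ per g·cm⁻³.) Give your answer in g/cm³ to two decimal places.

2.01

Δg_obs = 978202.05 − 978430.76 = -228.71 mGal over Δh = 1322.9 − 303.1 = 1019.8 m
Equal Bouguer anomalies ⇒ Δg_obs + (0.3086 − 0.04193ρ)·Δh = 0
0.3086 − 0.04193ρ = −Δg_obs/Δh = 0.22427
ρ = (0.3086 − 0.22427) / 0.04193 = 2.01 g/cm³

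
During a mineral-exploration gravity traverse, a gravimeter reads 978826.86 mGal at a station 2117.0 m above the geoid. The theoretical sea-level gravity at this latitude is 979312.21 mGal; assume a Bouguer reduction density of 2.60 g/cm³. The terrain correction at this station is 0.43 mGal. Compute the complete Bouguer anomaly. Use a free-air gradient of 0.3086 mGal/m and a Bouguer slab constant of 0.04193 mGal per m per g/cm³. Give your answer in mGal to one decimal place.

-62.4

Free-air correction = 0.3086 × 2117.0 = 653.31 mGal
Free-air anomaly = 978826.86 − 979312.21 + (653.31) = 167.96 mGal
Bouguer slab correction = 0.04193 × 2.60 × 2117.0 = 230.79 mGal
Simple Bouguer anomaly = 167.96 − (230.79) = -62.83 mGal
Complete Bouguer anomaly = -62.83 + 0.43 = -62.40 mGal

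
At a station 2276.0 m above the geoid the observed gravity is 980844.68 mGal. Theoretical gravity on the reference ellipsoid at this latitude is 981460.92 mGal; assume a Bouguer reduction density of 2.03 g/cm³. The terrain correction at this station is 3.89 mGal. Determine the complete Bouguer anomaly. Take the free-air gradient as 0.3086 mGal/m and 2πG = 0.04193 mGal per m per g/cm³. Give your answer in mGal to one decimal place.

-103.7

Free-air correction = 0.3086 × 2276.0 = 702.37 mGal
Free-air anomaly = 980844.68 − 981460.92 + (702.37) = 86.13 mGal
Bouguer slab correction = 0.04193 × 2.03 × 2276.0 = 193.73 mGal
Simple Bouguer anomaly = 86.13 − (193.73) = -107.60 mGal
Complete Bouguer anomaly = -107.60 + 3.89 = -103.71 mGal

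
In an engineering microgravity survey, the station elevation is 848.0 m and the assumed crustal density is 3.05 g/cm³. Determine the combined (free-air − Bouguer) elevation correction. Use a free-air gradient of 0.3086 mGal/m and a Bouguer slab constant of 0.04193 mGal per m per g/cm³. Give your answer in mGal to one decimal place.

153.2

Combined gradient = 0.3086 − 0.04193 × 3.05 = 0.1807135 mGal/m
Combined elevation correction = 0.1807135 × 848.0 = 153.2 mGal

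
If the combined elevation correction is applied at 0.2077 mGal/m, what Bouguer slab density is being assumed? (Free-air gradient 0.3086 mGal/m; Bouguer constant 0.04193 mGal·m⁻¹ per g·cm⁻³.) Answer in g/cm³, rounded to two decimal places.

0.2077 = 0.3086 − 0.04193 × ρ
ρ = (0.3086 − 0.2077) / 0.04193 = 2.41 g/cm³

2.41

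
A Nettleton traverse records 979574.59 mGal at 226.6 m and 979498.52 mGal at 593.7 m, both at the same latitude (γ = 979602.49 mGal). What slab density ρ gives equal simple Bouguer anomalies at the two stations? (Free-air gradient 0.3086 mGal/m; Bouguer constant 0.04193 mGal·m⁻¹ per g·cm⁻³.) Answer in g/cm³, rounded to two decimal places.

2.42

Δg_obs = 979498.52 − 979574.59 = -76.07 mGal over Δh = 593.7 − 226.6 = 367.1 m
Equal Bouguer anomalies ⇒ Δg_obs + (0.3086 − 0.04193ρ)·Δh = 0
0.3086 − 0.04193ρ = −Δg_obs/Δh = 0.20722
ρ = (0.3086 − 0.20722) / 0.04193 = 2.42 g/cm³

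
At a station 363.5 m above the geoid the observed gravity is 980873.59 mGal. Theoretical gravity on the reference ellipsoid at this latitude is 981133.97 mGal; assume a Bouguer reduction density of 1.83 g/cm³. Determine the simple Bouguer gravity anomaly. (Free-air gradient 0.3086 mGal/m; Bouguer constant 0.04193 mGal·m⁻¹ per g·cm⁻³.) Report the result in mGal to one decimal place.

-176.1

Free-air correction = 0.3086 × 363.5 = 112.18 mGal
Free-air anomaly = 980873.59 − 981133.97 + (112.18) = -148.20 mGal
Bouguer slab correction = 0.04193 × 1.83 × 363.5 = 27.89 mGal
Simple Bouguer anomaly = -148.20 − (27.89) = -176.09 mGal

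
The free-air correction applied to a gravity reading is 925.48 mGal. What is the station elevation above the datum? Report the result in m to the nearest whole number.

2999

h = 925.48 / 0.3086 = 2998.96 m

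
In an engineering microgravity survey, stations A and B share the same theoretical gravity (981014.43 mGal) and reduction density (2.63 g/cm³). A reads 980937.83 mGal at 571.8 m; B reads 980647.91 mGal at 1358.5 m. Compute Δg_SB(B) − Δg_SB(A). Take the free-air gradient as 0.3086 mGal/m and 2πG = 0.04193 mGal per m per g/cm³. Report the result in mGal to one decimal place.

Δg_SB(A) = 980937.83 − 981014.43 + 0.3086×571.8 − 0.04193×2.63×571.8 = 36.80 mGal
Δg_SB(B) = 980647.91 − 981014.43 + 0.3086×1358.5 − 0.04193×2.63×1358.5 = -97.10 mGal
Difference = -97.10 − (36.80) = -133.90 mGal

-133.9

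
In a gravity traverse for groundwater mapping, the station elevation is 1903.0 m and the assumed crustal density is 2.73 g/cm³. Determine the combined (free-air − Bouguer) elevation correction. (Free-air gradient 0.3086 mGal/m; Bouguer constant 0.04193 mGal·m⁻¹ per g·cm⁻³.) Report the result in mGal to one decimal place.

369.4

Combined gradient = 0.3086 − 0.04193 × 2.73 = 0.1941311 mGal/m
Combined elevation correction = 0.1941311 × 1903.0 = 369.4 mGal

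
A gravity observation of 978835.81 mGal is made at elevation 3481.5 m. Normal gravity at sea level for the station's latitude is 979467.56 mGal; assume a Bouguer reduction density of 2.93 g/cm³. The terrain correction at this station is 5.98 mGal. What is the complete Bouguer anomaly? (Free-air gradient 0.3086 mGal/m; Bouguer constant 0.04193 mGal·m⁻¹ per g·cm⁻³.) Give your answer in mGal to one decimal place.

20.9

Free-air correction = 0.3086 × 3481.5 = 1074.39 mGal
Free-air anomaly = 978835.81 − 979467.56 + (1074.39) = 442.64 mGal
Bouguer slab correction = 0.04193 × 2.93 × 3481.5 = 427.72 mGal
Simple Bouguer anomaly = 442.64 − (427.72) = 14.92 mGal
Complete Bouguer anomaly = 14.92 + 5.98 = 20.90 mGal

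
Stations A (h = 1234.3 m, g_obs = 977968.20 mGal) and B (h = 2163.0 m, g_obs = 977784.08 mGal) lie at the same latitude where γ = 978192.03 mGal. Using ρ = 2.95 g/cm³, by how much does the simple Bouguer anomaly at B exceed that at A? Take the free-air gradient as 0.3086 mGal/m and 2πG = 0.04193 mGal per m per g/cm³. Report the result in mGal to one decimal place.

Δg_SB(A) = 977968.20 − 978192.03 + 0.3086×1234.3 − 0.04193×2.95×1234.3 = 4.40 mGal
Δg_SB(B) = 977784.08 − 978192.03 + 0.3086×2163.0 − 0.04193×2.95×2163.0 = -8.00 mGal
Difference = -8.00 − (4.40) = -12.40 mGal

-12.4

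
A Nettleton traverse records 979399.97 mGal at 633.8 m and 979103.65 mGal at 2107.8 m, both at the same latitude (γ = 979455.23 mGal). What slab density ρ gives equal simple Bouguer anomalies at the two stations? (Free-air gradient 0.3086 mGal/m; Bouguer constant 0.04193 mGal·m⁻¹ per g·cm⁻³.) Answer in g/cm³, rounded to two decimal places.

Δg_obs = 979103.65 − 979399.97 = -296.32 mGal over Δh = 2107.8 − 633.8 = 1474.0 m
Equal Bouguer anomalies ⇒ Δg_obs + (0.3086 − 0.04193ρ)·Δh = 0
0.3086 − 0.04193ρ = −Δg_obs/Δh = 0.20103
ρ = (0.3086 − 0.20103) / 0.04193 = 2.57 g/cm³

2.57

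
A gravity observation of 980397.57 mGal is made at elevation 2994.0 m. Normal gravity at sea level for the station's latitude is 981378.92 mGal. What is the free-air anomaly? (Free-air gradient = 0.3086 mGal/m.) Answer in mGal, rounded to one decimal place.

Free-air correction = 0.3086 × 2994.0 = 923.95 mGal
Free-air anomaly = 980397.57 − 981378.92 + (923.95) = -57.40 mGal

-57.4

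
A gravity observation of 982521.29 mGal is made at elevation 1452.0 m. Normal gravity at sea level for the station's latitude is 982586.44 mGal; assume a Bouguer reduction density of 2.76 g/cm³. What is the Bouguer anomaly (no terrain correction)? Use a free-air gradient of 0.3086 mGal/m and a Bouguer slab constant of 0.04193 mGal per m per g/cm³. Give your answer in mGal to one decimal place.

Free-air correction = 0.3086 × 1452.0 = 448.09 mGal
Free-air anomaly = 982521.29 − 982586.44 + (448.09) = 382.94 mGal
Bouguer slab correction = 0.04193 × 2.76 × 1452.0 = 168.04 mGal
Simple Bouguer anomaly = 382.94 − (168.04) = 214.90 mGal

214.9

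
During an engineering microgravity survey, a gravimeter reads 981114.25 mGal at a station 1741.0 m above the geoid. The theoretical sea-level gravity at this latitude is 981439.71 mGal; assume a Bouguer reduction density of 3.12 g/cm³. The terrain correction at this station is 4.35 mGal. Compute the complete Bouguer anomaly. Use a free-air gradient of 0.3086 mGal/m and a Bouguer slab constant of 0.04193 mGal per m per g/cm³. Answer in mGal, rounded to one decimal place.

-11.6

Free-air correction = 0.3086 × 1741.0 = 537.27 mGal
Free-air anomaly = 981114.25 − 981439.71 + (537.27) = 211.81 mGal
Bouguer slab correction = 0.04193 × 3.12 × 1741.0 = 227.76 mGal
Simple Bouguer anomaly = 211.81 − (227.76) = -15.95 mGal
Complete Bouguer anomaly = -15.95 + 4.35 = -11.60 mGal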